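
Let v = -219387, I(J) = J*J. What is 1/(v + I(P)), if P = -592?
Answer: 1/131077 ≈ 7.6291e-6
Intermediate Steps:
I(J) = J²
1/(v + I(P)) = 1/(-219387 + (-592)²) = 1/(-219387 + 350464) = 1/131077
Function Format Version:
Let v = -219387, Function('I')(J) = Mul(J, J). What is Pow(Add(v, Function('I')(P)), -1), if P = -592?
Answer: Rational(1, 131077) ≈ 7.6291e-6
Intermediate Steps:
Function('I')(J) = Pow(J, 2)
Pow(Add(v, Function('I')(P)), -1) = Pow(Add(-219387, Pow(-592, 2)), -1) = Pow(Add(-219387, 350464), -1) = Pow(131077, -1) = Rational(1, 131077)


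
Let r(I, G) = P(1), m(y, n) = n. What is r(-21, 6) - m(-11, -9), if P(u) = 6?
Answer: 15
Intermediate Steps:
r(I, G) = 6
r(-21, 6) - m(-11, -9) = 6 - 1*(-9) = 6 + 9 = 15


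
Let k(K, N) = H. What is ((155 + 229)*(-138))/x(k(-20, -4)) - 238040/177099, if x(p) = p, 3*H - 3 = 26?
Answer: -28161393784/5135871 ≈ -5483.3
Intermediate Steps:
H = 29/3 (H = 1 + (1/3)*26 = 1 + 26/3 = 29/3 ≈ 9.6667)
k(K, N) = 29/3
((155 + 229)*(-138))/x(k(-20, -4)) - 238040/177099 = ((155 + 229)*(-138))/(29/3) - 238040/177099 = (384*(-138))*(3/29) - 238040*1/177099 = -52992*3/29 - 238040/177099 = -158976/29 - 238040/177099 = -28161393784/5135871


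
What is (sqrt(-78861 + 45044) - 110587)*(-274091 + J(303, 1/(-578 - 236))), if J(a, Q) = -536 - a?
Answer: 30403683910 - 274930*I*sqrt(33817) ≈ 3.0404e+10 - 5.0558e+7*I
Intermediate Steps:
(sqrt(-78861 + 45044) - 110587)*(-274091 + J(303, 1/(-578 - 236))) = (sqrt(-78861 + 45044) - 110587)*(-274091 + (-536 - 1*303)) = (sqrt(-33817) - 110587)*(-274091 + (-536 - 303)) = (I*sqrt(33817) - 110587)*(-274091 - 839) = (-110587 + I*sqrt(33817))*(-274930) = 30403683910 - 274930*I*sqrt(33817)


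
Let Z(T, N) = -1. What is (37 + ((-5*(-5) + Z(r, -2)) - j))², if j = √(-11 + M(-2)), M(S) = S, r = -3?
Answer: (61 - I*√13)² ≈ 3708.0 - 439.88*I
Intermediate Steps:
j = I*√13 (j = √(-11 - 2) = √(-13) = I*√13 ≈ 3.6056*I)
(37 + ((-5*(-5) + Z(r, -2)) - j))² = (37 + ((-5*(-5) - 1) - I*√13))² = (37 + ((25 - 1) - I*√13))² = (37 + (24 - I*√13))² = (61 - I*√13)²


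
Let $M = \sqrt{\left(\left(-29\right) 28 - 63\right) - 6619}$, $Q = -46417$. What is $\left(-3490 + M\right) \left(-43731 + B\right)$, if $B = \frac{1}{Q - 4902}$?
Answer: $\frac{7832366853100}{51319} - \frac{2244231190 i \sqrt{7494}}{51319} \approx 1.5262 \cdot 10^{8} - 3.7857 \cdot 10^{6} i$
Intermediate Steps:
$M = i \sqrt{7494}$ ($M = \sqrt{\left(-812 - 63\right) - 6619} = \sqrt{-875 - 6619} = \sqrt{-7494} = i \sqrt{7494} \approx 86.568 i$)
$B = - \frac{1}{51319}$ ($B = \frac{1}{-46417 - 4902} = \frac{1}{-51319} = - \frac{1}{51319} \approx -1.9486 \cdot 10^{-5}$)
$\left(-3490 + M\right) \left(-43731 + B\right) = \left(-3490 + i \sqrt{7494}\right) \left(-43731 - \frac{1}{51319}\right) = \left(-3490 + i \sqrt{7494}\right) \left(- \frac{2244231190}{51319}\right) = \frac{7832366853100}{51319} - \frac{2244231190 i \sqrt{7494}}{51319}$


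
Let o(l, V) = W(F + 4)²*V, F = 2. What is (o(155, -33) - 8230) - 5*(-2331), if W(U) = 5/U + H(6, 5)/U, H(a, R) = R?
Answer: 10000/3 ≈ 3333.3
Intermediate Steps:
W(U) = 10/U (W(U) = 5/U + 5/U = 10/U)
o(l, V) = 25*V/9 (o(l, V) = (10/(2 + 4))²*V = (10/6)²*V = (10*(⅙))²*V = (5/3)²*V = 25*V/9)
(o(155, -33) - 8230) - 5*(-2331) = ((25/9)*(-33) - 8230) - 5*(-2331) = (-275/3 - 8230) + 11655 = -24965/3 + 11655 = 10000/3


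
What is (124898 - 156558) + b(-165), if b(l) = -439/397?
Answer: -12569459/397 ≈ -31661.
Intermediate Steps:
b(l) = -439/397 (b(l) = -439*1/397 = -439/397)
(124898 - 156558) + b(-165) = (124898 - 156558) - 439/397 = -31660 - 439/397 = -12569459/397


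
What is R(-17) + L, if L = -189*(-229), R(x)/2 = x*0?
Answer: 43281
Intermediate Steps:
R(x) = 0 (R(x) = 2*(x*0) = 2*0 = 0)
L = 43281
R(-17) + L = 0 + 43281 = 43281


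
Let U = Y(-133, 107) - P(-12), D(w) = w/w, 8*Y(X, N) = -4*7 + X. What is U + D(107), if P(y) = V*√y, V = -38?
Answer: -153/8 + 76*I*√3 ≈ -19.125 + 131.64*I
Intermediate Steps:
Y(X, N) = -7/2 + X/8 (Y(X, N) = (-4*7 + X)/8 = (-28 + X)/8 = -7/2 + X/8)
D(w) = 1
P(y) = -38*√y
U = -161/8 + 76*I*√3 (U = (-7/2 + (⅛)*(-133)) - (-38)*√(-12) = (-7/2 - 133/8) - (-38)*2*I*√3 = -161/8 - (-76)*I*√3 = -161/8 + 76*I*√3 ≈ -20.125 + 131.64*I)
U + D(107) = (-161/8 + 76*I*√3) + 1 = -153/8 + 76*I*√3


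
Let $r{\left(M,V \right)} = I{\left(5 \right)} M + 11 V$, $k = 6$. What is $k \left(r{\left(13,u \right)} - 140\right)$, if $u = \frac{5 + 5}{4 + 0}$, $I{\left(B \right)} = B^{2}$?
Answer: $1275$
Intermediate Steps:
$u = \frac{5}{2}$ ($u = \frac{10}{4} = 10 \cdot \frac{1}{4} = \frac{5}{2} \approx 2.5$)
$r{\left(M,V \right)} = 11 V + 25 M$ ($r{\left(M,V \right)} = 5^{2} M + 11 V = 25 M + 11 V = 11 V + 25 M$)
$k \left(r{\left(13,u \right)} - 140\right) = 6 \left(\left(11 \cdot \frac{5}{2} + 25 \cdot 13\right) - 140\right) = 6 \left(\left(\frac{55}{2} + 325\right) - 140\right) = 6 \left(\frac{705}{2} - 140\right) = 6 \cdot \frac{425}{2} = 1275$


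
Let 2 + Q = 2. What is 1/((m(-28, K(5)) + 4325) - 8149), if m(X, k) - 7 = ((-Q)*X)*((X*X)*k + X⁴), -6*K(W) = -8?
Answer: -1/3817 ≈ -0.00026199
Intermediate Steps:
Q = 0 (Q = -2 + 2 = 0)
K(W) = 4/3 (K(W) = -⅙*(-8) = 4/3)
m(X, k) = 7 (m(X, k) = 7 + ((-1*0)*X)*((X*X)*k + X⁴) = 7 + (0*X)*(X²*k + X⁴) = 7 + 0*(k*X² + X⁴) = 7 + 0*(X⁴ + k*X²) = 7 + 0 = 7)
1/((m(-28, K(5)) + 4325) - 8149) = 1/((7 + 4325) - 8149) = 1/(4332 - 8149) = 1/(-3817) = -1/3817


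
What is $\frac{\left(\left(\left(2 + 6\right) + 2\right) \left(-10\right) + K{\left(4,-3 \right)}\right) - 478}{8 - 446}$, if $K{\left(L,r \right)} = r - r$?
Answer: $\frac{289}{219} \approx 1.3196$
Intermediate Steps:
$K{\left(L,r \right)} = 0$
$\frac{\left(\left(\left(2 + 6\right) + 2\right) \left(-10\right) + K{\left(4,-3 \right)}\right) - 478}{8 - 446} = \frac{\left(\left(\left(2 + 6\right) + 2\right) \left(-10\right) + 0\right) - 478}{8 - 446} = \frac{\left(\left(8 + 2\right) \left(-10\right) + 0\right) - 478}{-438} = \left(\left(10 \left(-10\right) + 0\right) - 478\right) \left(- \frac{1}{438}\right) = \left(\left(-100 + 0\right) - 478\right) \left(- \frac{1}{438}\right) = \left(-100 - 478\right) \left(- \frac{1}{438}\right) = \left(-578\right) \left(- \frac{1}{438}\right) = \frac{289}{219}$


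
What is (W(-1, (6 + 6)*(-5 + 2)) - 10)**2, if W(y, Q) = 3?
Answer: 49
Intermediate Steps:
(W(-1, (6 + 6)*(-5 + 2)) - 10)**2 = (3 - 10)**2 = (-7)**2 = 49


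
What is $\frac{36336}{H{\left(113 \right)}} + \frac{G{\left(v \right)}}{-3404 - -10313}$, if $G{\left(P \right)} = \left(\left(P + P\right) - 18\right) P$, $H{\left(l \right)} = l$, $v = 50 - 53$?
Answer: $\frac{83684520}{260239} \approx 321.57$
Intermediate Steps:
$v = -3$
$G{\left(P \right)} = P \left(-18 + 2 P\right)$ ($G{\left(P \right)} = \left(2 P - 18\right) P = \left(-18 + 2 P\right) P = P \left(-18 + 2 P\right)$)
$\frac{36336}{H{\left(113 \right)}} + \frac{G{\left(v \right)}}{-3404 - -10313} = \frac{36336}{113} + \frac{2 \left(-3\right) \left(-9 - 3\right)}{-3404 - -10313} = 36336 \cdot \frac{1}{113} + \frac{2 \left(-3\right) \left(-12\right)}{-3404 + 10313} = \frac{36336}{113} + \frac{72}{6909} = \frac{36336}{113} + 72 \cdot \frac{1}{6909} = \frac{36336}{113} + \frac{24}{2303} = \frac{83684520}{260239}$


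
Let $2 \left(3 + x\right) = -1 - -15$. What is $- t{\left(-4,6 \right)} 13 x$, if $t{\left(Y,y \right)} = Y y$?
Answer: $1248$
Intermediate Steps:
$x = 4$ ($x = -3 + \frac{-1 - -15}{2} = -3 + \frac{-1 + 15}{2} = -3 + \frac{1}{2} \cdot 14 = -3 + 7 = 4$)
$- t{\left(-4,6 \right)} 13 x = - \left(-4\right) 6 \cdot 13 \cdot 4 = - \left(-24\right) 13 \cdot 4 = - \left(-312\right) 4 = \left(-1\right) \left(-1248\right) = 1248$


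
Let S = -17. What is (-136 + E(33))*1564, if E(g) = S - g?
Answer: -290904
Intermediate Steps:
E(g) = -17 - g
(-136 + E(33))*1564 = (-136 + (-17 - 1*33))*1564 = (-136 + (-17 - 33))*1564 = (-136 - 50)*1564 = -186*1564 = -290904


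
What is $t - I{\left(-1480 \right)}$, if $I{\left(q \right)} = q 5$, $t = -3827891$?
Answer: $-3820491$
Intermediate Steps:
$I{\left(q \right)} = 5 q$
$t - I{\left(-1480 \right)} = -3827891 - 5 \left(-1480\right) = -3827891 - -7400 = -3827891 + 7400 = -3820491$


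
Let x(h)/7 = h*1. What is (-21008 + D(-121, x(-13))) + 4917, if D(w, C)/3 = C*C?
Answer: 8752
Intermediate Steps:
x(h) = 7*h (x(h) = 7*(h*1) = 7*h)
D(w, C) = 3*C² (D(w, C) = 3*(C*C) = 3*C²)
(-21008 + D(-121, x(-13))) + 4917 = (-21008 + 3*(7*(-13))²) + 4917 = (-21008 + 3*(-91)²) + 4917 = (-21008 + 3*8281) + 4917 = (-21008 + 24843) + 4917 = 3835 + 4917 = 8752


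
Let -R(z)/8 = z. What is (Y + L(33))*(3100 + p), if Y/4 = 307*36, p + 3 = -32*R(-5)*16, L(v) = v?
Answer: -769041303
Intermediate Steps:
R(z) = -8*z
p = -20483 (p = -3 - (-256)*(-5)*16 = -3 - 32*40*16 = -3 - 1280*16 = -3 - 20480 = -20483)
Y = 44208 (Y = 4*(307*36) = 4*11052 = 44208)
(Y + L(33))*(3100 + p) = (44208 + 33)*(3100 - 20483) = 44241*(-17383) = -769041303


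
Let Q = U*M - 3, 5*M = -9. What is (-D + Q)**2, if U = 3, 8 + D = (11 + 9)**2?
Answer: 4008004/25 ≈ 1.6032e+5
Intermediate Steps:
M = -9/5 (M = (1/5)*(-9) = -9/5 ≈ -1.8000)
D = 392 (D = -8 + (11 + 9)**2 = -8 + 20**2 = -8 + 400 = 392)
Q = -42/5 (Q = 3*(-9/5) - 3 = -27/5 - 3 = -42/5 ≈ -8.4000)
(-D + Q)**2 = (-1*392 - 42/5)**2 = (-392 - 42/5)**2 = (-2002/5)**2 = 4008004/25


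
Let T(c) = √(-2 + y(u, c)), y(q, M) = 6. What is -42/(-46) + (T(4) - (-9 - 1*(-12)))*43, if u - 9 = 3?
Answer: -968/23 ≈ -42.087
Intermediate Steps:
u = 12 (u = 9 + 3 = 12)
T(c) = 2 (T(c) = √(-2 + 6) = √4 = 2)
-42/(-46) + (T(4) - (-9 - 1*(-12)))*43 = -42/(-46) + (2 - (-9 - 1*(-12)))*43 = -42*(-1/46) + (2 - (-9 + 12))*43 = 21/23 + (2 - 1*3)*43 = 21/23 + (2 - 3)*43 = 21/23 - 1*43 = 21/23 - 43 = -968/23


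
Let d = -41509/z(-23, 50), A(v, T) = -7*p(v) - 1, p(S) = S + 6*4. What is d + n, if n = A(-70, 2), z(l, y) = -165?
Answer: 94474/165 ≈ 572.57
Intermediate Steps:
p(S) = 24 + S (p(S) = S + 24 = 24 + S)
A(v, T) = -169 - 7*v (A(v, T) = -7*(24 + v) - 1 = (-168 - 7*v) - 1 = -169 - 7*v)
n = 321 (n = -169 - 7*(-70) = -169 + 490 = 321)
d = 41509/165 (d = -41509/(-165) = -41509*(-1/165) = 41509/165 ≈ 251.57)
d + n = 41509/165 + 321 = 94474/165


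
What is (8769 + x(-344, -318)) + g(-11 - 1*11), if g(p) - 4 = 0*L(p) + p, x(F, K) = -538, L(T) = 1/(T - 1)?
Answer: 8213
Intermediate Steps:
L(T) = 1/(-1 + T)
g(p) = 4 + p (g(p) = 4 + (0/(-1 + p) + p) = 4 + (0 + p) = 4 + p)
(8769 + x(-344, -318)) + g(-11 - 1*11) = (8769 - 538) + (4 + (-11 - 1*11)) = 8231 + (4 + (-11 - 11)) = 8231 + (4 - 22) = 8231 - 18 = 8213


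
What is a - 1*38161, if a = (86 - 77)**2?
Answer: -38080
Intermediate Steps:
a = 81 (a = 9**2 = 81)
a - 1*38161 = 81 - 1*38161 = 81 - 38161 = -38080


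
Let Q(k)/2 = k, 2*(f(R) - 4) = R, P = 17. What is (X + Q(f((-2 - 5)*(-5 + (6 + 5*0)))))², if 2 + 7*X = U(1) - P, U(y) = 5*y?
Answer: 1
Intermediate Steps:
f(R) = 4 + R/2
Q(k) = 2*k
X = -2 (X = -2/7 + (5*1 - 1*17)/7 = -2/7 + (5 - 17)/7 = -2/7 + (⅐)*(-12) = -2/7 - 12/7 = -2)
(X + Q(f((-2 - 5)*(-5 + (6 + 5*0)))))² = (-2 + 2*(4 + ((-2 - 5)*(-5 + (6 + 5*0)))/2))² = (-2 + 2*(4 + (-7*(-5 + (6 + 0)))/2))² = (-2 + 2*(4 + (-7*(-5 + 6))/2))² = (-2 + 2*(4 + (-7*1)/2))² = (-2 + 2*(4 + (½)*(-7)))² = (-2 + 2*(4 - 7/2))² = (-2 + 2*(½))² = (-2 + 1)² = (-1)² = 1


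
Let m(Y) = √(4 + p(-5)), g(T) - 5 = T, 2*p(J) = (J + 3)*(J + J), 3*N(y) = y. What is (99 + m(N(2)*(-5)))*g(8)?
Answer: 1287 + 13*√14 ≈ 1335.6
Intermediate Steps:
N(y) = y/3
p(J) = J*(3 + J) (p(J) = ((J + 3)*(J + J))/2 = ((3 + J)*(2*J))/2 = (2*J*(3 + J))/2 = J*(3 + J))
g(T) = 5 + T
m(Y) = √14 (m(Y) = √(4 - 5*(3 - 5)) = √(4 - 5*(-2)) = √(4 + 10) = √14)
(99 + m(N(2)*(-5)))*g(8) = (99 + √14)*(5 + 8) = (99 + √14)*13 = 1287 + 13*√14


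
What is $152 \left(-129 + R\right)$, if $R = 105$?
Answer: $-3648$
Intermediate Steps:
$152 \left(-129 + R\right) = 152 \left(-129 + 105\right) = 152 \left(-24\right) = -3648$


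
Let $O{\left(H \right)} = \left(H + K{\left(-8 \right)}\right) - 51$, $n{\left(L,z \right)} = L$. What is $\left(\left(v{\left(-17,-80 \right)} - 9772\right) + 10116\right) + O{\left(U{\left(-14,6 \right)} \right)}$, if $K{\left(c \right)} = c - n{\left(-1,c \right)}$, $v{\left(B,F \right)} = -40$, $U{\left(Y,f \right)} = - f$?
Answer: $240$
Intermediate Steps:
$K{\left(c \right)} = 1 + c$ ($K{\left(c \right)} = c - -1 = c + 1 = 1 + c$)
$O{\left(H \right)} = -58 + H$ ($O{\left(H \right)} = \left(H + \left(1 - 8\right)\right) - 51 = \left(H - 7\right) - 51 = \left(-7 + H\right) - 51 = -58 + H$)
$\left(\left(v{\left(-17,-80 \right)} - 9772\right) + 10116\right) + O{\left(U{\left(-14,6 \right)} \right)} = \left(\left(-40 - 9772\right) + 10116\right) - 64 = \left(-9812 + 10116\right) - 64 = 304 - 64 = 240$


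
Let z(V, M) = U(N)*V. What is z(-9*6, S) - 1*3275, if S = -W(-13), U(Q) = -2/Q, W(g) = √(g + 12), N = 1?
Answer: -3167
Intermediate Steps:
W(g) = √(12 + g)
S = -I (S = -√(12 - 13) = -√(-1) = -I ≈ -1.0*I)
z(V, M) = -2*V (z(V, M) = (-2/1)*V = (-2*1)*V = -2*V)
z(-9*6, S) - 1*3275 = -(-18)*6 - 1*3275 = -2*(-54) - 3275 = 108 - 3275 = -3167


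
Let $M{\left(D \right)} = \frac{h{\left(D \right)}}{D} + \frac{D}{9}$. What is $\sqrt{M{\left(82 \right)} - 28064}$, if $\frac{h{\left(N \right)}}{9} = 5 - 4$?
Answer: $\frac{i \sqrt{1697763014}}{246} \approx 167.5 i$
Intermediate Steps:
$h{\left(N \right)} = 9$ ($h{\left(N \right)} = 9 \left(5 - 4\right) = 9 \cdot 1 = 9$)
$M{\left(D \right)} = \frac{9}{D} + \frac{D}{9}$
$\sqrt{M{\left(82 \right)} - 28064} = \sqrt{\left(\frac{9}{82} + \frac{1}{9} \cdot 82\right) - 28064} = \sqrt{\left(9 \cdot \frac{1}{82} + \frac{82}{9}\right) - 28064} = \sqrt{\left(\frac{9}{82} + \frac{82}{9}\right) - 28064} = \sqrt{\frac{6805}{738} - 28064} = \sqrt{- \frac{20704427}{738}} = \frac{i \sqrt{1697763014}}{246}$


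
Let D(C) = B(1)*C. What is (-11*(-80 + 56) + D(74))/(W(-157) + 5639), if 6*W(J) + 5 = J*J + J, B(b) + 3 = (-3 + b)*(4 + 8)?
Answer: -10404/58321 ≈ -0.17839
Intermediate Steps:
B(b) = -39 + 12*b (B(b) = -3 + (-3 + b)*(4 + 8) = -3 + (-3 + b)*12 = -3 + (-36 + 12*b) = -39 + 12*b)
W(J) = -5/6 + J/6 + J**2/6 (W(J) = -5/6 + (J*J + J)/6 = -5/6 + (J**2 + J)/6 = -5/6 + (J + J**2)/6 = -5/6 + (J/6 + J**2/6) = -5/6 + J/6 + J**2/6)
D(C) = -27*C (D(C) = (-39 + 12*1)*C = (-39 + 12)*C = -27*C)
(-11*(-80 + 56) + D(74))/(W(-157) + 5639) = (-11*(-80 + 56) - 27*74)/((-5/6 + (1/6)*(-157) + (1/6)*(-157)**2) + 5639) = (-11*(-24) - 1998)/((-5/6 - 157/6 + (1/6)*24649) + 5639) = (264 - 1998)/((-5/6 - 157/6 + 24649/6) + 5639) = -1734/(24487/6 + 5639) = -1734/58321/6 = -1734*6/58321 = -10404/58321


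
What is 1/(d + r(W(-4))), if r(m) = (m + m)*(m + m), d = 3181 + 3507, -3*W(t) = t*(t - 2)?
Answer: 1/6944 ≈ 0.00014401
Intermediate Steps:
W(t) = -t*(-2 + t)/3 (W(t) = -t*(t - 2)/3 = -t*(-2 + t)/3)
d = 6688
r(m) = 4*m² (r(m) = (2*m)*(2*m) = 4*m²)
1/(d + r(W(-4))) = 1/(6688 + 4*((⅓)*(-4)*(2 - 1*(-4)))²) = 1/(6688 + 4*((⅓)*(-4)*(2 + 4))²) = 1/(6688 + 4*((⅓)*(-4)*6)²) = 1/(6688 + 4*(-8)²) = 1/(6688 + 4*64) = 1/(6688 + 256) = 1/6944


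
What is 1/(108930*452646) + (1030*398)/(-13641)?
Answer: -6737600132019853/224197695762660 ≈ -30.052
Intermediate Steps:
1/(108930*452646) + (1030*398)/(-13641) = (1/108930)*(1/452646) + 409940*(-1/13641) = 1/49306728780 - 409940/13641 = -6737600132019853/224197695762660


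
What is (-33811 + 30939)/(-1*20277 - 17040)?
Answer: 2872/37317 ≈ 0.076962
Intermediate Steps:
(-33811 + 30939)/(-1*20277 - 17040) = -2872/(-20277 - 17040) = -2872/(-37317) = -2872*(-1/37317) = 2872/37317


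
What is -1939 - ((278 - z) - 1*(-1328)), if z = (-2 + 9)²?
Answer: -3496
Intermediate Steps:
z = 49 (z = 7² = 49)
-1939 - ((278 - z) - 1*(-1328)) = -1939 - ((278 - 1*49) - 1*(-1328)) = -1939 - ((278 - 49) + 1328) = -1939 - (229 + 1328) = -1939 - 1*1557 = -1939 - 1557 = -3496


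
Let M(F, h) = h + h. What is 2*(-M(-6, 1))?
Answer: -4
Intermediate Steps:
M(F, h) = 2*h
2*(-M(-6, 1)) = 2*(-2) = -4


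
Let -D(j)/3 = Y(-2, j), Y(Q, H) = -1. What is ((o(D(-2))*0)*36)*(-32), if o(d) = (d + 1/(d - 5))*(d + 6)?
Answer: 0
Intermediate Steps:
D(j) = 3 (D(j) = -3*(-1) = 3)
o(d) = (6 + d)*(d + 1/(-5 + d)) (o(d) = (d + 1/(-5 + d))*(6 + d) = (6 + d)*(d + 1/(-5 + d)))
((o(D(-2))*0)*36)*(-32) = ((((6 + 3**2 + 3**3 - 29*3)/(-5 + 3))*0)*36)*(-32) = ((((6 + 9 + 27 - 87)/(-2))*0)*36)*(-32) = ((-1/2*(-45)*0)*36)*(-32) = (((45/2)*0)*36)*(-32) = (0*36)*(-32) = 0*(-32) = 0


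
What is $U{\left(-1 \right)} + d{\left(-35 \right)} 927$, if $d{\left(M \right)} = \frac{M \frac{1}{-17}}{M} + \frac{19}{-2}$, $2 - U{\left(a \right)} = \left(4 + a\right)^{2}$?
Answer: $- \frac{301513}{34} \approx -8868.0$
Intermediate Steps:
$U{\left(a \right)} = 2 - \left(4 + a\right)^{2}$
$d{\left(M \right)} = - \frac{325}{34}$ ($d{\left(M \right)} = \frac{M \left(- \frac{1}{17}\right)}{M} + 19 \left(- \frac{1}{2}\right) = \frac{\left(- \frac{1}{17}\right) M}{M} - \frac{19}{2} = - \frac{1}{17} - \frac{19}{2} = - \frac{325}{34}$)
$U{\left(-1 \right)} + d{\left(-35 \right)} 927 = \left(2 - \left(4 - 1\right)^{2}\right) - \frac{301275}{34} = \left(2 - 3^{2}\right) - \frac{301275}{34} = \left(2 - 9\right) - \frac{301275}{34} = -7 - \frac{301275}{34} = - \frac{301513}{34}$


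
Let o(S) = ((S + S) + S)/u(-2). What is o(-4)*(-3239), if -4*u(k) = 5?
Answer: -155472/5 ≈ -31094.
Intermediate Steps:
u(k) = -5/4 (u(k) = -¼*5 = -5/4)
o(S) = -12*S/5 (o(S) = ((S + S) + S)/(-5/4) = (2*S + S)*(-⅘) = (3*S)*(-⅘) = -12*S/5)
o(-4)*(-3239) = -12/5*(-4)*(-3239) = (48/5)*(-3239) = -155472/5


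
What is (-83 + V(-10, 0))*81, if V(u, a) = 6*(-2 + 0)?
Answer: -7695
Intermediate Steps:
V(u, a) = -12 (V(u, a) = 6*(-2) = -12)
(-83 + V(-10, 0))*81 = (-83 - 12)*81 = -95*81 = -7695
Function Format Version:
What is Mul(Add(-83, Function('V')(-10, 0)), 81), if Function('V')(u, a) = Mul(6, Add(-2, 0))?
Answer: -7695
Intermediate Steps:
Function('V')(u, a) = -12 (Function('V')(u, a) = Mul(6, -2) = -12)
Mul(Add(-83, Function('V')(-10, 0)), 81) = Mul(Add(-83, -12), 81) = Mul(-95, 81) = -7695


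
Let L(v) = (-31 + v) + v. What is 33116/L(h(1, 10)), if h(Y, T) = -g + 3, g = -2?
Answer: -33116/21 ≈ -1577.0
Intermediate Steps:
h(Y, T) = 5 (h(Y, T) = -1*(-2) + 3 = 2 + 3 = 5)
L(v) = -31 + 2*v
33116/L(h(1, 10)) = 33116/(-31 + 2*5) = 33116/(-31 + 10) = 33116/(-21) = 33116*(-1/21) = -33116/21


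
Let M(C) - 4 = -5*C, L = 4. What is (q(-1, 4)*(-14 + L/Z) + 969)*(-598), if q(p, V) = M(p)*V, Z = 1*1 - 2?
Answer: -191958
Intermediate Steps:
M(C) = 4 - 5*C
Z = -1 (Z = 1 - 2 = -1)
q(p, V) = V*(4 - 5*p) (q(p, V) = (4 - 5*p)*V = V*(4 - 5*p))
(q(-1, 4)*(-14 + L/Z) + 969)*(-598) = ((4*(4 - 5*(-1)))*(-14 + 4/(-1)) + 969)*(-598) = ((4*(4 + 5))*(-14 + 4*(-1)) + 969)*(-598) = ((4*9)*(-14 - 4) + 969)*(-598) = (36*(-18) + 969)*(-598) = (-648 + 969)*(-598) = 321*(-598) = -191958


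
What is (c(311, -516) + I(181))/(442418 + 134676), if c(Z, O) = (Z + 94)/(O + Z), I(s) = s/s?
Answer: -20/11830427 ≈ -1.6906e-6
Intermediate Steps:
I(s) = 1
c(Z, O) = (94 + Z)/(O + Z)
(c(311, -516) + I(181))/(442418 + 134676) = ((94 + 311)/(-516 + 311) + 1)/(442418 + 134676) = (405/(-205) + 1)/577094 = (-1/205*405 + 1)*(1/577094) = (-81/41 + 1)*(1/577094) = -40/41*1/577094 = -20/11830427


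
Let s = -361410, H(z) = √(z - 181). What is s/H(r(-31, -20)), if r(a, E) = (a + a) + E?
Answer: 361410*I*√263/263 ≈ 22286.0*I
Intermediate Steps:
r(a, E) = E + 2*a (r(a, E) = 2*a + E = E + 2*a)
H(z) = √(-181 + z)
s/H(r(-31, -20)) = -361410/√(-181 + (-20 + 2*(-31))) = -361410/√(-181 + (-20 - 62)) = -361410/√(-181 - 82) = -361410*(-I*√263/263) = -(-361410)*I*√263/263 = 361410*I*√263/263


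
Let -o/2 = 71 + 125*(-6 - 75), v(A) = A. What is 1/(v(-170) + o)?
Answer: 1/19938 ≈ 5.0156e-5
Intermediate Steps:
o = 20108 (o = -2*(71 + 125*(-6 - 75)) = -2*(71 + 125*(-81)) = -2*(71 - 10125) = -2*(-10054) = 20108)
1/(v(-170) + o) = 1/(-170 + 20108) = 1/19938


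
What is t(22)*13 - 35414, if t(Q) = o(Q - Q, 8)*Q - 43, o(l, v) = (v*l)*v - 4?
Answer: -37117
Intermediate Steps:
o(l, v) = -4 + l*v² (o(l, v) = (l*v)*v - 4 = l*v² - 4 = -4 + l*v²)
t(Q) = -43 - 4*Q (t(Q) = (-4 + (Q - Q)*8²)*Q - 43 = (-4 + 0*64)*Q - 43 = (-4 + 0)*Q - 43 = -4*Q - 43 = -43 - 4*Q)
t(22)*13 - 35414 = (-43 - 4*22)*13 - 35414 = (-43 - 88)*13 - 35414 = -131*13 - 35414 = -1703 - 35414 = -37117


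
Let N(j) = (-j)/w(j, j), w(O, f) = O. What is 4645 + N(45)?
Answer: 4644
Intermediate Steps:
N(j) = -1 (N(j) = (-j)/j = -1)
4645 + N(45) = 4645 - 1 = 4644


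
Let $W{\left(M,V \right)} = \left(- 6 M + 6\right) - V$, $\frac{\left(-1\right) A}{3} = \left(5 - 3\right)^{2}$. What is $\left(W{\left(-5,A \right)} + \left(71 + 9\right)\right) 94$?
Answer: $12032$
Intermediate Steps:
$A = -12$ ($A = - 3 \left(5 - 3\right)^{2} = - 3 \cdot 2^{2} = \left(-3\right) 4 = -12$)
$W{\left(M,V \right)} = 6 - V - 6 M$ ($W{\left(M,V \right)} = \left(6 - 6 M\right) - V = 6 - V - 6 M$)
$\left(W{\left(-5,A \right)} + \left(71 + 9\right)\right) 94 = \left(\left(6 - -12 - -30\right) + \left(71 + 9\right)\right) 94 = \left(\left(6 + 12 + 30\right) + 80\right) 94 = \left(48 + 80\right) 94 = 128 \cdot 94 = 12032$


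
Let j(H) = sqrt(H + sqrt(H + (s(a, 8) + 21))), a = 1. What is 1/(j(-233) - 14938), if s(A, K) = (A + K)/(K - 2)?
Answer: 2/(-29876 + sqrt(2)*sqrt(-466 + I*sqrt(842))) ≈ -6.6945e-5 - 6.8443e-8*I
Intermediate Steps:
s(A, K) = (A + K)/(-2 + K)
j(H) = sqrt(H + sqrt(45/2 + H)) (j(H) = sqrt(H + sqrt(H + ((1 + 8)/(-2 + 8) + 21))) = sqrt(H + sqrt(H + (9/6 + 21))) = sqrt(H + sqrt(H + ((1/6)*9 + 21))) = sqrt(H + sqrt(H + (3/2 + 21))) = sqrt(H + sqrt(H + 45/2)) = sqrt(H + sqrt(45/2 + H)))
1/(j(-233) - 14938) = 1/(sqrt(4*(-233) + 2*sqrt(2)*sqrt(45 + 2*(-233)))/2 - 14938) = 1/(sqrt(-932 + 2*sqrt(2)*sqrt(45 - 466))/2 - 14938) = 1/(sqrt(-932 + 2*sqrt(2)*sqrt(-421))/2 - 14938) = 1/(sqrt(-932 + 2*sqrt(2)*(I*sqrt(421)))/2 - 14938) = 1/(sqrt(-932 + 2*I*sqrt(842))/2 - 14938) = 1/(-14938 + sqrt(-932 + 2*I*sqrt(842))/2)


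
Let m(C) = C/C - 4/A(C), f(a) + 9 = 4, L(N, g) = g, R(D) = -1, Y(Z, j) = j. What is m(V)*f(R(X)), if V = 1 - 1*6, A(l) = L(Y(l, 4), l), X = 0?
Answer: -9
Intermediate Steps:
f(a) = -5 (f(a) = -9 + 4 = -5)
A(l) = l
V = -5 (V = 1 - 6 = -5)
m(C) = 1 - 4/C (m(C) = C/C - 4/C = 1 - 4/C)
m(V)*f(R(X)) = ((-4 - 5)/(-5))*(-5) = -⅕*(-9)*(-5) = (9/5)*(-5) = -9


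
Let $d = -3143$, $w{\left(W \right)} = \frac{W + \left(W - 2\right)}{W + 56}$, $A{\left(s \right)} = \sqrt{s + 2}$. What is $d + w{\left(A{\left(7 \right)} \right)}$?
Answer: $- \frac{185433}{59} \approx -3142.9$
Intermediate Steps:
$A{\left(s \right)} = \sqrt{2 + s}$
$w{\left(W \right)} = \frac{-2 + 2 W}{56 + W}$ ($w{\left(W \right)} = \frac{W + \left(W - 2\right)}{56 + W} = \frac{W + \left(-2 + W\right)}{56 + W} = \frac{-2 + 2 W}{56 + W}$)
$d + w{\left(A{\left(7 \right)} \right)} = -3143 + \frac{2 \left(-1 + \sqrt{2 + 7}\right)}{56 + \sqrt{2 + 7}} = -3143 + \frac{2 \left(-1 + \sqrt{9}\right)}{56 + \sqrt{9}} = -3143 + \frac{2 \left(-1 + 3\right)}{56 + 3} = -3143 + 2 \cdot \frac{1}{59} \cdot 2 = -3143 + \frac{4}{59} = - \frac{185433}{59}$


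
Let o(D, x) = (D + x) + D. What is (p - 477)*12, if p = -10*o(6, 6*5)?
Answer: -10764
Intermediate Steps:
o(D, x) = x + 2*D
p = -420 (p = -10*(6*5 + 2*6) = -10*(30 + 12) = -10*42 = -420)
(p - 477)*12 = (-420 - 477)*12 = -897*12 = -10764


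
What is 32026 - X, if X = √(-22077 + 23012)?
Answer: 32026 - √935 ≈ 31995.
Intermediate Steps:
X = √935 ≈ 30.578
32026 - X = 32026 - √935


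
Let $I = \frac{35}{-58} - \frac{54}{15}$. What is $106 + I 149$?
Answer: $- \frac{150891}{290} \approx -520.31$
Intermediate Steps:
$I = - \frac{1219}{290}$ ($I = 35 \left(- \frac{1}{58}\right) - \frac{18}{5} = - \frac{35}{58} - \frac{18}{5} = - \frac{1219}{290} \approx -4.2034$)
$106 + I 149 = 106 - \frac{181631}{290} = - \frac{150891}{290}$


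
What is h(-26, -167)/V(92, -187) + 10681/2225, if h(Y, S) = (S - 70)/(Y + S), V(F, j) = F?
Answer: 190179161/39507100 ≈ 4.8138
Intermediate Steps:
h(Y, S) = (-70 + S)/(S + Y)
h(-26, -167)/V(92, -187) + 10681/2225 = ((-70 - 167)/(-167 - 26))/92 + 10681/2225 = (-237/(-193))*(1/92) + 10681*(1/2225) = -1/193*(-237)*(1/92) + 10681/2225 = (237/193)*(1/92) + 10681/2225 = 237/17756 + 10681/2225 = 190179161/39507100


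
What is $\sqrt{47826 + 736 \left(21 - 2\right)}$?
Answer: $\sqrt{61810} \approx 248.62$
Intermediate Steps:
$\sqrt{47826 + 736 \left(21 - 2\right)} = \sqrt{47826 + 736 \cdot 19} = \sqrt{47826 + 13984} = \sqrt{61810}$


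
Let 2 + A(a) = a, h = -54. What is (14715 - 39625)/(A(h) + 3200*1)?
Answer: -12455/1572 ≈ -7.9230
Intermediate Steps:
A(a) = -2 + a
(14715 - 39625)/(A(h) + 3200*1) = (14715 - 39625)/((-2 - 54) + 3200*1) = -24910/(-56 + 3200) = -24910/3144 = -24910*1/3144 = -12455/1572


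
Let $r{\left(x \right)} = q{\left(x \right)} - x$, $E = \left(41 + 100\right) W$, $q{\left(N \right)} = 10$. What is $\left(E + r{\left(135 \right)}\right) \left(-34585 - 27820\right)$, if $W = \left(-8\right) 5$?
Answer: $359764825$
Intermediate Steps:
$W = -40$
$E = -5640$ ($E = \left(41 + 100\right) \left(-40\right) = 141 \left(-40\right) = -5640$)
$r{\left(x \right)} = 10 - x$
$\left(E + r{\left(135 \right)}\right) \left(-34585 - 27820\right) = \left(-5640 + \left(10 - 135\right)\right) \left(-34585 - 27820\right) = \left(-5640 + \left(10 - 135\right)\right) \left(-62405\right) = \left(-5640 - 125\right) \left(-62405\right) = \left(-5765\right) \left(-62405\right) = 359764825$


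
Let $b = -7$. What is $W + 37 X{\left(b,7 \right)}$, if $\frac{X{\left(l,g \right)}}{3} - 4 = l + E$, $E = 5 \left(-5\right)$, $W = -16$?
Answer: $-3124$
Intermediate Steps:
$E = -25$
$X{\left(l,g \right)} = -63 + 3 l$ ($X{\left(l,g \right)} = 12 + 3 \left(l - 25\right) = 12 + 3 \left(-25 + l\right) = 12 + \left(-75 + 3 l\right) = -63 + 3 l$)
$W + 37 X{\left(b,7 \right)} = -16 + 37 \left(-63 + 3 \left(-7\right)\right) = -16 + 37 \left(-63 - 21\right) = -16 + 37 \left(-84\right) = -16 - 3108 = -3124$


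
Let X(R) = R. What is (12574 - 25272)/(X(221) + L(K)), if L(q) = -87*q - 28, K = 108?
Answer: 12698/9203 ≈ 1.3798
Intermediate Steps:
L(q) = -28 - 87*q
(12574 - 25272)/(X(221) + L(K)) = (12574 - 25272)/(221 + (-28 - 87*108)) = -12698/(221 + (-28 - 9396)) = -12698/(221 - 9424) = -12698/(-9203) = -12698*(-1/9203) = 12698/9203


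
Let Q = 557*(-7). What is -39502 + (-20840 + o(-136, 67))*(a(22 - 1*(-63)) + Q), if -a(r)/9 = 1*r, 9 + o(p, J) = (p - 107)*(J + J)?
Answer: 249069402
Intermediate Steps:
o(p, J) = -9 + 2*J*(-107 + p) (o(p, J) = -9 + (p - 107)*(J + J) = -9 + (-107 + p)*(2*J) = -9 + 2*J*(-107 + p))
Q = -3899
a(r) = -9*r
-39502 + (-20840 + o(-136, 67))*(a(22 - 1*(-63)) + Q) = -39502 + (-20840 + (-9 - 214*67 + 2*67*(-136)))*(-9*(22 - 1*(-63)) - 3899) = -39502 + (-20840 + (-9 - 14338 - 18224))*(-9*(22 + 63) - 3899) = -39502 + (-20840 - 32571)*(-9*85 - 3899) = -39502 - 53411*(-765 - 3899) = -39502 - 53411*(-4664) = -39502 + 249108904 = 249069402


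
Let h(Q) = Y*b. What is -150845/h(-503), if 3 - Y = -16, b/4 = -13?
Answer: 150845/988 ≈ 152.68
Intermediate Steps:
b = -52 (b = 4*(-13) = -52)
Y = 19 (Y = 3 - 1*(-16) = 3 + 16 = 19)
h(Q) = -988 (h(Q) = 19*(-52) = -988)
-150845/h(-503) = -150845/(-988) = -150845*(-1/988) = 150845/988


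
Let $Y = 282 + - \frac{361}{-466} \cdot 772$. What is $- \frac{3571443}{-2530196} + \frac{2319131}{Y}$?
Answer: $\frac{85496423424659}{32426359387} \approx 2636.6$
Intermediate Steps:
$Y = \frac{205052}{233}$ ($Y = 282 + \left(-361\right) \left(- \frac{1}{466}\right) 772 = 282 + \frac{361}{466} \cdot 772 = 282 + \frac{139346}{233} = \frac{205052}{233} \approx 880.05$)
$- \frac{3571443}{-2530196} + \frac{2319131}{Y} = - \frac{3571443}{-2530196} + \frac{2319131}{\frac{205052}{233}} = \left(-3571443\right) \left(- \frac{1}{2530196}\right) + 2319131 \cdot \frac{233}{205052} = \frac{3571443}{2530196} + \frac{540357523}{205052} = \frac{85496423424659}{32426359387}$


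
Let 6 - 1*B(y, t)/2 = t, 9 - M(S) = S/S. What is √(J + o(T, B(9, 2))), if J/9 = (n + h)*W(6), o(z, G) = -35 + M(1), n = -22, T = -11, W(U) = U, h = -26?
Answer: 3*I*√291 ≈ 51.176*I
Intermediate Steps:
M(S) = 8 (M(S) = 9 - S/S = 9 - 1*1 = 9 - 1 = 8)
B(y, t) = 12 - 2*t
o(z, G) = -27 (o(z, G) = -35 + 8 = -27)
J = -2592 (J = 9*((-22 - 26)*6) = 9*(-48*6) = 9*(-288) = -2592)
√(J + o(T, B(9, 2))) = √(-2592 - 27) = √(-2619) = 3*I*√291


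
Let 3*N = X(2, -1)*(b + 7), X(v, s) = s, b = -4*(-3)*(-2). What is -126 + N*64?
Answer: 710/3 ≈ 236.67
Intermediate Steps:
b = -24 (b = 12*(-2) = -24)
N = 17/3 (N = (-(-24 + 7))/3 = (-1*(-17))/3 = (1/3)*17 = 17/3 ≈ 5.6667)
-126 + N*64 = -126 + (17/3)*64 = -126 + 1088/3 = 710/3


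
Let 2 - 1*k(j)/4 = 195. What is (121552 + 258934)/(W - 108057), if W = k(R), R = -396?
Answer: -380486/108829 ≈ -3.4962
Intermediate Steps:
k(j) = -772 (k(j) = 8 - 4*195 = 8 - 780 = -772)
W = -772
(121552 + 258934)/(W - 108057) = (121552 + 258934)/(-772 - 108057) = 380486/(-108829) = 380486*(-1/108829) = -380486/108829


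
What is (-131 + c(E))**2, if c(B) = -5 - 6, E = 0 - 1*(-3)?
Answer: 20164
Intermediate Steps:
E = 3 (E = 0 + 3 = 3)
c(B) = -11
(-131 + c(E))**2 = (-131 - 11)**2 = (-142)**2 = 20164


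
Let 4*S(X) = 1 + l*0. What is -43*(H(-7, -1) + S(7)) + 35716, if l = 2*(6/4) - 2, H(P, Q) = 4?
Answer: 142133/4 ≈ 35533.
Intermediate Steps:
l = 1 (l = 2*(6*(¼)) - 2 = 2*(3/2) - 2 = 3 - 2 = 1)
S(X) = ¼ (S(X) = (1 + 1*0)/4 = (1 + 0)/4 = (¼)*1 = ¼)
-43*(H(-7, -1) + S(7)) + 35716 = -43*(4 + ¼) + 35716 = -43*17/4 + 35716 = -731/4 + 35716 = 142133/4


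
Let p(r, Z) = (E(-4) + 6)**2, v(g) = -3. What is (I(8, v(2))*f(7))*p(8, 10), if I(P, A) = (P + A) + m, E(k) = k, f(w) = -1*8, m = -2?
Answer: -96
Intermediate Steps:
f(w) = -8
I(P, A) = -2 + A + P (I(P, A) = (P + A) - 2 = (A + P) - 2 = -2 + A + P)
p(r, Z) = 4 (p(r, Z) = (-4 + 6)**2 = 2**2 = 4)
(I(8, v(2))*f(7))*p(8, 10) = ((-2 - 3 + 8)*(-8))*4 = (3*(-8))*4 = -24*4 = -96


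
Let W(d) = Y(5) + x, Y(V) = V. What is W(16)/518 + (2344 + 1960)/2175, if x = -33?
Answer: 154898/80475 ≈ 1.9248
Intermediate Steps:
W(d) = -28 (W(d) = 5 - 33 = -28)
W(16)/518 + (2344 + 1960)/2175 = -28/518 + (2344 + 1960)/2175 = -28*1/518 + 4304*(1/2175) = -2/37 + 4304/2175 = 154898/80475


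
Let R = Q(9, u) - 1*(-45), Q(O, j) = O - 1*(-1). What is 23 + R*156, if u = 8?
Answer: 8603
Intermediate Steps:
Q(O, j) = 1 + O (Q(O, j) = O + 1 = 1 + O)
R = 55 (R = (1 + 9) - 1*(-45) = 10 + 45 = 55)
23 + R*156 = 23 + 55*156 = 23 + 8580 = 8603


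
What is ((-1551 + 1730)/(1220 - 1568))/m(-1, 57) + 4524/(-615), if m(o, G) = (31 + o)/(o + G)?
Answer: -444961/53505 ≈ -8.3163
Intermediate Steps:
m(o, G) = (31 + o)/(G + o)
((-1551 + 1730)/(1220 - 1568))/m(-1, 57) + 4524/(-615) = ((-1551 + 1730)/(1220 - 1568))/(((31 - 1)/(57 - 1))) + 4524/(-615) = (179/(-348))/((30/56)) + 4524*(-1/615) = (179*(-1/348))/(((1/56)*30)) - 1508/205 = -179/(348*15/28) - 1508/205 = -179/348*28/15 - 1508/205 = -1253/1305 - 1508/205 = -444961/53505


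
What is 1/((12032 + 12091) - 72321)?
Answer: -1/48198 ≈ -2.0748e-5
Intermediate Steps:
1/((12032 + 12091) - 72321) = 1/(24123 - 72321) = 1/(-48198) = -1/48198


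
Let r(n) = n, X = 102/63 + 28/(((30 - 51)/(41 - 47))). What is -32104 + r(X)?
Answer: -673982/21 ≈ -32094.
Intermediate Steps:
X = 202/21 (X = 102*(1/63) + 28/((-21/(-6))) = 34/21 + 28/((-21*(-⅙))) = 34/21 + 28/(7/2) = 34/21 + 28*(2/7) = 34/21 + 8 = 202/21 ≈ 9.6190)
-32104 + r(X) = -32104 + 202/21 = -673982/21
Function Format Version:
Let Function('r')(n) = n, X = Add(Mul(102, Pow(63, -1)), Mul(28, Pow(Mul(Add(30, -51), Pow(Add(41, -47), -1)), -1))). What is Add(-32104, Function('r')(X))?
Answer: Rational(-673982, 21) ≈ -32094.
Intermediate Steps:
X = Rational(202, 21) (X = Add(Mul(102, Rational(1, 63)), Mul(28, Pow(Mul(-21, Pow(-6, -1)), -1))) = Add(Rational(34, 21), Mul(28, Pow(Mul(-21, Rational(-1, 6)), -1))) = Add(Rational(34, 21), Mul(28, Pow(Rational(7, 2), -1))) = Add(Rational(34, 21), Mul(28, Rational(2, 7))) = Add(Rational(34, 21), 8) = Rational(202, 21) ≈ 9.6190)
Add(-32104, Function('r')(X)) = Add(-32104, Rational(202, 21)) = Rational(-673982, 21)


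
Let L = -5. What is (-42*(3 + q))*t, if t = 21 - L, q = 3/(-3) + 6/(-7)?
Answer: -1248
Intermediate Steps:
q = -13/7 (q = 3*(-⅓) + 6*(-⅐) = -1 - 6/7 = -13/7 ≈ -1.8571)
t = 26 (t = 21 - 1*(-5) = 21 + 5 = 26)
(-42*(3 + q))*t = -42*(3 - 13/7)*26 = -42*8/7*26 = -48*26 = -1248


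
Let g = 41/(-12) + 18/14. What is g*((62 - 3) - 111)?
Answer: 2327/21 ≈ 110.81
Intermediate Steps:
g = -179/84 (g = 41*(-1/12) + 18*(1/14) = -41/12 + 9/7 = -179/84 ≈ -2.1310)
g*((62 - 3) - 111) = -179*((62 - 3) - 111)/84 = -179*(59 - 111)/84 = -179/84*(-52) = 2327/21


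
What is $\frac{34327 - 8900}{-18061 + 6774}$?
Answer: $- \frac{25427}{11287} \approx -2.2528$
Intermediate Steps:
$\frac{34327 - 8900}{-18061 + 6774} = \frac{25427}{-11287} = 25427 \left(- \frac{1}{11287}\right) = - \frac{25427}{11287}$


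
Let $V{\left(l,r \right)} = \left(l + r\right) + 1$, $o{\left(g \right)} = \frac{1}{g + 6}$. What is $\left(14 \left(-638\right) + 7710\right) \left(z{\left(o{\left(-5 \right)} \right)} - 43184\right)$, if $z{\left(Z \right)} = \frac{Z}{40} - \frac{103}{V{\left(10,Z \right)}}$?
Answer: $\frac{3166878377}{60} \approx 5.2781 \cdot 10^{7}$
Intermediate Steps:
$o{\left(g \right)} = \frac{1}{6 + g}$
$V{\left(l,r \right)} = 1 + l + r$
$z{\left(Z \right)} = - \frac{103}{11 + Z} + \frac{Z}{40}$ ($z{\left(Z \right)} = \frac{Z}{40} - \frac{103}{1 + 10 + Z} = Z \frac{1}{40} - \frac{103}{11 + Z} = \frac{Z}{40} - \frac{103}{11 + Z} = - \frac{103}{11 + Z} + \frac{Z}{40}$)
$\left(14 \left(-638\right) + 7710\right) \left(z{\left(o{\left(-5 \right)} \right)} - 43184\right) = \left(14 \left(-638\right) + 7710\right) \left(\frac{-4120 + \frac{11 + \frac{1}{6 - 5}}{6 - 5}}{40 \left(11 + \frac{1}{6 - 5}\right)} - 43184\right) = \left(-8932 + 7710\right) \left(\frac{-4120 + \frac{11 + 1^{-1}}{1}}{40 \left(11 + 1^{-1}\right)} - 43184\right) = - 1222 \left(\frac{-4120 + 1 \left(11 + 1\right)}{40 \left(11 + 1\right)} - 43184\right) = - 1222 \left(\frac{-4120 + 1 \cdot 12}{40 \cdot 12} - 43184\right) = - 1222 \left(\frac{1}{40} \cdot \frac{1}{12} \left(-4120 + 12\right) - 43184\right) = - 1222 \left(\frac{1}{40} \cdot \frac{1}{12} \left(-4108\right) - 43184\right) = - 1222 \left(- \frac{1027}{120} - 43184\right) = \left(-1222\right) \left(- \frac{5183107}{120}\right) = \frac{3166878377}{60}$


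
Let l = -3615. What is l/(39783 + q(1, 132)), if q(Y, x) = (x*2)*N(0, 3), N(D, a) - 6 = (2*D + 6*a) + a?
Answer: -1205/15637 ≈ -0.077061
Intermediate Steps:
N(D, a) = 6 + 2*D + 7*a (N(D, a) = 6 + ((2*D + 6*a) + a) = 6 + (2*D + 7*a) = 6 + 2*D + 7*a)
q(Y, x) = 54*x (q(Y, x) = (x*2)*(6 + 2*0 + 7*3) = (2*x)*(6 + 0 + 21) = (2*x)*27 = 54*x)
l/(39783 + q(1, 132)) = -3615/(39783 + 54*132) = -3615/(39783 + 7128) = -3615/46911 = -3615*1/46911 = -1205/15637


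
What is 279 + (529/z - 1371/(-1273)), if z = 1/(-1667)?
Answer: -1122229601/1273 ≈ -8.8156e+5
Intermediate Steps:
z = -1/1667 ≈ -0.00059988
279 + (529/z - 1371/(-1273)) = 279 + (529/(-1/1667) - 1371/(-1273)) = 279 + (529*(-1667) - 1371*(-1/1273)) = 279 + (-881843 + 1371/1273) = 279 - 1122584768/1273 = -1122229601/1273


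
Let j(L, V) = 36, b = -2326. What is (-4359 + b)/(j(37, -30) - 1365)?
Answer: 6685/1329 ≈ 5.0301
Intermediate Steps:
(-4359 + b)/(j(37, -30) - 1365) = (-4359 - 2326)/(36 - 1365) = -6685/(-1329) = -6685*(-1/1329) = 6685/1329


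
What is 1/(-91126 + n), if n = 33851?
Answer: -1/57275 ≈ -1.7460e-5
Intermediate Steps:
1/(-91126 + n) = 1/(-91126 + 33851) = 1/(-57275) = -1/57275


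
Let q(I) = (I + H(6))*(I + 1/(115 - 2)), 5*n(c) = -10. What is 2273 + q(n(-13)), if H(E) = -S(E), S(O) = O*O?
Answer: 265399/113 ≈ 2348.7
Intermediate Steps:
S(O) = O**2
n(c) = -2 (n(c) = (1/5)*(-10) = -2)
H(E) = -E**2
q(I) = (-36 + I)*(1/113 + I) (q(I) = (I - 1*6**2)*(I + 1/(115 - 2)) = (I - 1*36)*(I + 1/113) = (I - 36)*(I + 1/113) = (-36 + I)*(1/113 + I))
2273 + q(n(-13)) = 2273 + (-36/113 + (-2)**2 - 4067/113*(-2)) = 2273 + (-36/113 + 4 + 8134/113) = 2273 + 8550/113 = 265399/113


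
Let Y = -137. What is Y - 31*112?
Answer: -3609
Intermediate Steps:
Y - 31*112 = -137 - 31*112 = -137 - 3472 = -3609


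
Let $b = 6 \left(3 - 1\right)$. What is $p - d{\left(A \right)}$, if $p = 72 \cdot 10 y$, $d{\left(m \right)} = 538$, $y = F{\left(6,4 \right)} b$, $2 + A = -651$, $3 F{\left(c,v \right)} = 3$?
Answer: $8102$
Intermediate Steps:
$F{\left(c,v \right)} = 1$ ($F{\left(c,v \right)} = \frac{1}{3} \cdot 3 = 1$)
$b = 12$ ($b = 6 \cdot 2 = 12$)
$A = -653$ ($A = -2 - 651 = -653$)
$y = 12$ ($y = 1 \cdot 12 = 12$)
$p = 8640$ ($p = 72 \cdot 10 \cdot 12 = 720 \cdot 12 = 8640$)
$p - d{\left(A \right)} = 8640 - 538 = 8102$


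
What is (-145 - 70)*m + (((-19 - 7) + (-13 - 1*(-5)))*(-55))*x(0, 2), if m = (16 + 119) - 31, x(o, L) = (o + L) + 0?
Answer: -18620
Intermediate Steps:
x(o, L) = L + o (x(o, L) = (L + o) + 0 = L + o)
m = 104 (m = 135 - 31 = 104)
(-145 - 70)*m + (((-19 - 7) + (-13 - 1*(-5)))*(-55))*x(0, 2) = (-145 - 70)*104 + (((-19 - 7) + (-13 - 1*(-5)))*(-55))*(2 + 0) = -215*104 + ((-26 + (-13 + 5))*(-55))*2 = -22360 + ((-26 - 8)*(-55))*2 = -22360 - 34*(-55)*2 = -22360 + 1870*2 = -22360 + 3740 = -18620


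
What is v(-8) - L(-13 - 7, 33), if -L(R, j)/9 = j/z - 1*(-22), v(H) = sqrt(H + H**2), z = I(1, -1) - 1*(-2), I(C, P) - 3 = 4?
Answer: 231 + 2*sqrt(14) ≈ 238.48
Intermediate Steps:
I(C, P) = 7 (I(C, P) = 3 + 4 = 7)
z = 9 (z = 7 - 1*(-2) = 7 + 2 = 9)
L(R, j) = -198 - j (L(R, j) = -9*(j/9 - 1*(-22)) = -9*(j*(1/9) + 22) = -9*(j/9 + 22) = -9*(22 + j/9) = -198 - j)
v(-8) - L(-13 - 7, 33) = sqrt(-8*(1 - 8)) - (-198 - 1*33) = sqrt(-8*(-7)) - (-198 - 33) = sqrt(56) - 1*(-231) = 2*sqrt(14) + 231 = 231 + 2*sqrt(14)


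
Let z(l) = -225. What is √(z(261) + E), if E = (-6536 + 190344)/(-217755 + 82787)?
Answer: I*√64429522321/16871 ≈ 15.045*I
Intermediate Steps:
E = -22976/16871 (E = 183808/(-134968) = 183808*(-1/134968) = -22976/16871 ≈ -1.3619)
√(z(261) + E) = √(-225 - 22976/16871) = √(-3818951/16871) = I*√64429522321/16871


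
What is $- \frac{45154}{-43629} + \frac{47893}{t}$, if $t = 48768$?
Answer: $\frac{1430531323}{709233024} \approx 2.017$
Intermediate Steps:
$- \frac{45154}{-43629} + \frac{47893}{t} = - \frac{45154}{-43629} + \frac{47893}{48768} = \left(-45154\right) \left(- \frac{1}{43629}\right) + 47893 \cdot \frac{1}{48768} = \frac{45154}{43629} + \frac{47893}{48768} = \frac{1430531323}{709233024}$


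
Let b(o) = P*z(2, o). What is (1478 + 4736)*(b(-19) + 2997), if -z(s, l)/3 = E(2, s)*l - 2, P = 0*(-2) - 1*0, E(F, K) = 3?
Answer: 18623358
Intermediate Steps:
P = 0 (P = 0 + 0 = 0)
z(s, l) = 6 - 9*l (z(s, l) = -3*(3*l - 2) = -3*(-2 + 3*l) = 6 - 9*l)
b(o) = 0 (b(o) = 0*(6 - 9*o) = 0)
(1478 + 4736)*(b(-19) + 2997) = (1478 + 4736)*(0 + 2997) = 6214*2997 = 18623358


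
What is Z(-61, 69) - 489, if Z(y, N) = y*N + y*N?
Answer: -8907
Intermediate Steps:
Z(y, N) = 2*N*y (Z(y, N) = N*y + N*y = 2*N*y)
Z(-61, 69) - 489 = 2*69*(-61) - 489 = -8418 - 489 = -8907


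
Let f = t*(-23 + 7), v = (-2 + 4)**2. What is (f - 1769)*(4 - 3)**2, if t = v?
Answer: -1833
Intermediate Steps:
v = 4 (v = 2**2 = 4)
t = 4
f = -64 (f = 4*(-23 + 7) = 4*(-16) = -64)
(f - 1769)*(4 - 3)**2 = (-64 - 1769)*(4 - 3)**2 = -1833*1**2 = -1833*1 = -1833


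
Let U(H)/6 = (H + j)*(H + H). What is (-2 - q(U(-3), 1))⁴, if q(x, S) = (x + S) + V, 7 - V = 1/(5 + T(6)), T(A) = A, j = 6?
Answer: 1355457106081/14641 ≈ 9.2580e+7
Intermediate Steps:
U(H) = 12*H*(6 + H) (U(H) = 6*((H + 6)*(H + H)) = 6*((6 + H)*(2*H)) = 6*(2*H*(6 + H)) = 12*H*(6 + H))
V = 76/11 (V = 7 - 1/(5 + 6) = 7 - 1/11 = 76/11 ≈ 6.9091)
q(x, S) = 76/11 + S + x (q(x, S) = (x + S) + 76/11 = (S + x) + 76/11 = 76/11 + S + x)
(-2 - q(U(-3), 1))⁴ = (-2 - (76/11 + 1 + 12*(-3)*(6 - 3)))⁴ = (-2 - (76/11 + 1 + 12*(-3)*3))⁴ = (-2 - (76/11 + 1 - 108))⁴ = (-2 - 1*(-1101/11))⁴ = (-2 + 1101/11)⁴ = (1079/11)⁴ = 1355457106081/14641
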